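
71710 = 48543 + 23167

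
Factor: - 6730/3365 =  - 2^1 = - 2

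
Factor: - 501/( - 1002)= 2^( - 1)= 1/2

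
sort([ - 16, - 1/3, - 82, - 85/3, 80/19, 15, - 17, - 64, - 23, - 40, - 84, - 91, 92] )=[ - 91, - 84, - 82, - 64,-40,  -  85/3,  -  23, - 17, -16, - 1/3, 80/19, 15, 92]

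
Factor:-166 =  - 2^1 * 83^1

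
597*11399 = 6805203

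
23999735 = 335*71641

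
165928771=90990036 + 74938735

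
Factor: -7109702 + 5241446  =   - 2^5*3^2 * 13^1*499^1= - 1868256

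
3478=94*37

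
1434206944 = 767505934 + 666701010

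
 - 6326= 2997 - 9323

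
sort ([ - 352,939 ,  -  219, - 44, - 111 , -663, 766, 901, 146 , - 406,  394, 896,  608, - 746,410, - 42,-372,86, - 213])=[ - 746, - 663, - 406, - 372,-352,-219,-213 , - 111, - 44 , - 42, 86,146,394,410, 608  ,  766,896,  901, 939 ] 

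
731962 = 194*3773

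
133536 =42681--90855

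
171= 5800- 5629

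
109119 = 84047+25072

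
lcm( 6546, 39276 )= 39276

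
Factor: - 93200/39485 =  - 18640/7897 = - 2^4*5^1*53^ ( - 1 )*149^( - 1 )*233^1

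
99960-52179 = 47781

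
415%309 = 106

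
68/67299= 68/67299=0.00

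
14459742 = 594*24343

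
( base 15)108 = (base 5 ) 1413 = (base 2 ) 11101001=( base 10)233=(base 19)C5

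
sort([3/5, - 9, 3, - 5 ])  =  [ - 9,-5,3/5, 3] 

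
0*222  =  0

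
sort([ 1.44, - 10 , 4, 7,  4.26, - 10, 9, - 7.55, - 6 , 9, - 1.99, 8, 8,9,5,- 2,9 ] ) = [-10, - 10 , - 7.55, - 6, - 2, - 1.99, 1.44, 4,  4.26, 5, 7, 8, 8,9, 9 , 9,9 ] 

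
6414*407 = 2610498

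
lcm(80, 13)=1040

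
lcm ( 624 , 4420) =53040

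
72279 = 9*8031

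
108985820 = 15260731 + 93725089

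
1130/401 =1130/401 = 2.82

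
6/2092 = 3/1046  =  0.00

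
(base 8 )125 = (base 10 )85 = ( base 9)104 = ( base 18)4D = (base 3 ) 10011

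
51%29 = 22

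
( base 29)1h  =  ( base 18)2A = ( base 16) 2E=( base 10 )46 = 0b101110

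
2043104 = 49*41696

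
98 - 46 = 52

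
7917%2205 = 1302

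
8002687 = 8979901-977214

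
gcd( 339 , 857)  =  1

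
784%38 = 24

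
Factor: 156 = 2^2*3^1 * 13^1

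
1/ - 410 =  - 1/410 = - 0.00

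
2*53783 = 107566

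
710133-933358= - 223225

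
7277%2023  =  1208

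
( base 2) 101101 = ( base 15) 30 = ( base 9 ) 50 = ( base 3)1200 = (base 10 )45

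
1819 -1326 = 493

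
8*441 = 3528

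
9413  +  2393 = 11806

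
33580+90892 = 124472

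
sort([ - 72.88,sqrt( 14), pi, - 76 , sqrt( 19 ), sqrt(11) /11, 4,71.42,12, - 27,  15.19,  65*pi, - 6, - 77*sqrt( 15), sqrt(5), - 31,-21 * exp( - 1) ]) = [ - 77*sqrt(15 ), - 76, - 72.88 , - 31, - 27, - 21*exp( - 1 ), - 6, sqrt( 11) /11, sqrt (5) , pi,sqrt(14 ), 4, sqrt(19), 12, 15.19 , 71.42, 65*pi] 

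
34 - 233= - 199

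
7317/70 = 104+37/70  =  104.53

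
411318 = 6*68553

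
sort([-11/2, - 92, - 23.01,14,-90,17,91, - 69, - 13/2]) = [ - 92 , - 90, - 69, - 23.01, - 13/2, - 11/2 , 14 , 17,91] 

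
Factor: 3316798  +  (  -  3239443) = 3^4* 5^1 * 191^1 = 77355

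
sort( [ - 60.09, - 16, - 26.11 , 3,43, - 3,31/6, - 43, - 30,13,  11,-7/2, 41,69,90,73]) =[ - 60.09, -43, - 30, - 26.11, - 16,-7/2, - 3,3 , 31/6,11,13,41,  43,69, 73, 90]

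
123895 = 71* 1745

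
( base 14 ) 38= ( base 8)62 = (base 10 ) 50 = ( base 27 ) 1n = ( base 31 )1j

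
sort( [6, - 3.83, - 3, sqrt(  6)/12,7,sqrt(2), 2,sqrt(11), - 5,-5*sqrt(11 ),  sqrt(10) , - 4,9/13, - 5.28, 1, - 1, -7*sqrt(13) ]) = [ - 7*sqrt( 13), - 5*sqrt(11), - 5.28,-5, - 4, - 3.83 ,-3, - 1, sqrt(6 ) /12, 9/13,  1,sqrt(2 ), 2,sqrt(10 ),sqrt(11), 6, 7]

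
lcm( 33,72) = 792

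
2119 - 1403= 716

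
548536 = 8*68567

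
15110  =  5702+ 9408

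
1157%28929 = 1157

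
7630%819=259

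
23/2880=23/2880 = 0.01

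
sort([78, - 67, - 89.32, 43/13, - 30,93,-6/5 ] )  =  [-89.32, - 67, - 30, - 6/5,43/13, 78, 93 ]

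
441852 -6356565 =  - 5914713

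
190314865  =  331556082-141241217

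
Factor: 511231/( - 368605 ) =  - 5^ ( - 1)*7^1*199^1*367^1*73721^( - 1)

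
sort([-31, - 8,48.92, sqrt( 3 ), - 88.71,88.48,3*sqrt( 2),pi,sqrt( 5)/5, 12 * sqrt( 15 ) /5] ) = [ - 88.71, - 31, - 8,sqrt ( 5) /5,sqrt( 3 ) , pi, 3 *sqrt( 2 ), 12*sqrt( 15) /5, 48.92, 88.48]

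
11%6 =5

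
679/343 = 1+48/49 = 1.98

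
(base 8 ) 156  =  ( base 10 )110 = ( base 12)92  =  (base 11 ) A0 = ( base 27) 42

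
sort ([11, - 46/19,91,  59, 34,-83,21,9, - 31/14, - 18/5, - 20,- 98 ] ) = [-98, - 83 ,-20,  -  18/5, - 46/19, - 31/14 , 9, 11,  21,34,59, 91 ]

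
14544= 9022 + 5522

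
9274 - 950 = 8324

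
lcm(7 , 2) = 14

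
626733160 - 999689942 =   -  372956782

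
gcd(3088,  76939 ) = 1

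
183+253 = 436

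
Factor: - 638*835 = - 2^1*5^1*11^1 * 29^1  *  167^1 = - 532730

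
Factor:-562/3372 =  - 2^(  -  1)*3^ ( -1) = - 1/6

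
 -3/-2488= 3/2488 = 0.00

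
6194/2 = 3097 = 3097.00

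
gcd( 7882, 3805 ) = 1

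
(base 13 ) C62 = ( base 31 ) 260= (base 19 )5fi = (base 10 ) 2108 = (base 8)4074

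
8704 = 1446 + 7258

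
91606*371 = 33985826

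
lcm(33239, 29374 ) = 1263082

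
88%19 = 12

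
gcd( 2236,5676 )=172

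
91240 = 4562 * 20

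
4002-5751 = - 1749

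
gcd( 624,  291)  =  3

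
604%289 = 26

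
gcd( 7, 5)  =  1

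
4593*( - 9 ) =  - 41337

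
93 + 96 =189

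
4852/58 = 83 + 19/29 = 83.66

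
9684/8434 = 4842/4217 = 1.15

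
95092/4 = 23773  =  23773.00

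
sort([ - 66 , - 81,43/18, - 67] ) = [- 81, - 67,-66,43/18 ]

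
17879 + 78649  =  96528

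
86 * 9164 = 788104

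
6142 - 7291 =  - 1149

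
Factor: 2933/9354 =2^( - 1 )*3^ ( - 1)*7^1*419^1*1559^(-1 )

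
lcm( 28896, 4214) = 202272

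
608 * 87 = 52896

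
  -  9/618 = -3/206=- 0.01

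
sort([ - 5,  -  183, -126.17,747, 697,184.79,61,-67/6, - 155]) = [ - 183,  -  155,-126.17,- 67/6,  -  5,61 , 184.79,697,747] 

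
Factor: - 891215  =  - 5^1 * 13^1 * 13711^1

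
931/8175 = 931/8175 = 0.11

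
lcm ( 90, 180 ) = 180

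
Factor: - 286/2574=-3^( - 2 )= - 1/9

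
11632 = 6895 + 4737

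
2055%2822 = 2055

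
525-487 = 38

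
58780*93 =5466540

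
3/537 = 1/179 = 0.01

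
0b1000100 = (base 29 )2a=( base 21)35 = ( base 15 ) 48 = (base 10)68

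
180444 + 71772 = 252216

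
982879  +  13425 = 996304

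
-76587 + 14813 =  - 61774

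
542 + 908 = 1450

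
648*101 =65448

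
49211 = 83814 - 34603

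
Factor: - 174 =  - 2^1* 3^1*29^1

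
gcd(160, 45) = 5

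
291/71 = 291/71 =4.10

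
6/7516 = 3/3758 = 0.00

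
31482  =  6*5247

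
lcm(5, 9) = 45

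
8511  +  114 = 8625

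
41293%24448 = 16845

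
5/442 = 5/442 = 0.01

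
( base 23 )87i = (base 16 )113B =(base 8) 10473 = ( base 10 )4411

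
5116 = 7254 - 2138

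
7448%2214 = 806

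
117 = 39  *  3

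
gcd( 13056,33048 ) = 408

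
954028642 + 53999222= 1008027864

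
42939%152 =75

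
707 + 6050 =6757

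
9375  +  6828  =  16203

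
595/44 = 13 + 23/44 = 13.52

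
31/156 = 31/156 = 0.20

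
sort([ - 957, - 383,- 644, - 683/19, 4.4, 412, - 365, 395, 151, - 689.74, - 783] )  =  [ - 957, -783, - 689.74, - 644, - 383,  -  365, - 683/19, 4.4, 151,395 , 412]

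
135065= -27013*(  -  5)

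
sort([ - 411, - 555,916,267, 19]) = [ - 555,-411,19,267,916 ]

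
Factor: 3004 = 2^2*751^1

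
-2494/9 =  - 2494/9=-277.11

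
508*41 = 20828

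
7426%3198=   1030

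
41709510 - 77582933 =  - 35873423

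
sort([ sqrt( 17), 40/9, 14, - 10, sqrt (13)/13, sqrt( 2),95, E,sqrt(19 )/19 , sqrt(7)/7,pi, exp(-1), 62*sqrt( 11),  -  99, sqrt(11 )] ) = [-99,- 10,sqrt(19)/19,sqrt( 13)/13, exp ( - 1) , sqrt( 7)/7,sqrt( 2), E,pi,sqrt (11),sqrt( 17) , 40/9,14, 95 , 62*sqrt( 11 )]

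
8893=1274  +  7619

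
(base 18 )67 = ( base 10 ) 115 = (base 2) 1110011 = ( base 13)8B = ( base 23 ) 50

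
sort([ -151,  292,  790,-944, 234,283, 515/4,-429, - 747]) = [ - 944, - 747, - 429, - 151, 515/4,234,283,292,790] 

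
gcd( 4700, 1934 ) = 2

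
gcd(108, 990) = 18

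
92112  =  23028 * 4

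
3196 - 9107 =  - 5911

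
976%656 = 320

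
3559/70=3559/70 = 50.84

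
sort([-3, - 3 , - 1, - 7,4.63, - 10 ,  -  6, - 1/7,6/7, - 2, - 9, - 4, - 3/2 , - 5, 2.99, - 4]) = [ - 10, - 9, - 7, - 6, - 5, - 4, - 4 , - 3 ,-3,-2, - 3/2, - 1, - 1/7,6/7, 2.99, 4.63]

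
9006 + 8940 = 17946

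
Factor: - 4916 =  - 2^2*1229^1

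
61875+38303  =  100178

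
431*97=41807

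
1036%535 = 501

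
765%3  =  0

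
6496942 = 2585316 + 3911626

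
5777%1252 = 769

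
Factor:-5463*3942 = -2^1*3^5 * 73^1* 607^1 = - 21535146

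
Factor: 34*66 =2244=2^2*3^1* 11^1*17^1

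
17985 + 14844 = 32829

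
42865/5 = 8573=8573.00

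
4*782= 3128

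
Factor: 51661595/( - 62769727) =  - 5^1*10332319^1*62769727^( - 1)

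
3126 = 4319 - 1193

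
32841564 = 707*46452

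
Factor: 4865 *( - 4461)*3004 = - 2^2*3^1*5^1*7^1*139^1*751^1*1487^1 = - 65195106060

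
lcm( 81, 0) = 0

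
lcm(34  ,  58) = 986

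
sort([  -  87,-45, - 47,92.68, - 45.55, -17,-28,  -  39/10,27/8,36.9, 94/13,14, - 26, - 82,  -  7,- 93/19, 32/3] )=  [- 87, - 82,-47, - 45.55,-45, - 28,-26,  -  17, - 7,-93/19, - 39/10, 27/8,94/13,32/3,14,  36.9,92.68] 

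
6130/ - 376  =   - 17 + 131/188 = - 16.30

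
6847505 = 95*72079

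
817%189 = 61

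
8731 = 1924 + 6807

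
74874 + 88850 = 163724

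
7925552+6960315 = 14885867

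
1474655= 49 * 30095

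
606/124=4 + 55/62  =  4.89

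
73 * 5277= 385221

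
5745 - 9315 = -3570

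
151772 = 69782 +81990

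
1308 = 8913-7605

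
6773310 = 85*79686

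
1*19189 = 19189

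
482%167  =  148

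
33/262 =33/262=0.13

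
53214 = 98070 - 44856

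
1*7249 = 7249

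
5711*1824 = 10416864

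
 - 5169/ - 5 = 5169/5 = 1033.80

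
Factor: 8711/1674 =281/54 = 2^(-1 )*3^ (-3 )*281^1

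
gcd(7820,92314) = 2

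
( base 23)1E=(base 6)101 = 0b100101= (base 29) 18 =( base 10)37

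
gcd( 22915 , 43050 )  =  5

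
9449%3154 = 3141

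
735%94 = 77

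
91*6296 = 572936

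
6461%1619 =1604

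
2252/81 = 2252/81= 27.80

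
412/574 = 206/287  =  0.72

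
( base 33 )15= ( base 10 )38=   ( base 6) 102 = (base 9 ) 42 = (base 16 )26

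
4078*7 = 28546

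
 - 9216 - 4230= - 13446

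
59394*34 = 2019396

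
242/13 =242/13  =  18.62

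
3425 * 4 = 13700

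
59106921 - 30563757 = 28543164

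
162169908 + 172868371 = 335038279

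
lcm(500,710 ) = 35500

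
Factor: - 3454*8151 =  - 2^1  *3^1*11^2*13^1*19^1 * 157^1 = - 28153554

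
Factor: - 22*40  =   - 880 = -2^4 *5^1*11^1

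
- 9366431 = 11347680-20714111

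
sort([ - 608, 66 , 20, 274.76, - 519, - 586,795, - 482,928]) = [ - 608, - 586 , - 519,  -  482,  20, 66 , 274.76, 795,928]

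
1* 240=240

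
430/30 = 14+1/3 = 14.33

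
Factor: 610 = 2^1*5^1*61^1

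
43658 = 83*526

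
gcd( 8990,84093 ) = 1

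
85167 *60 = 5110020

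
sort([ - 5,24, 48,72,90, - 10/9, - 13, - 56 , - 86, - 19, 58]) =[ - 86, - 56, - 19, - 13 , - 5,- 10/9,24,48 , 58, 72,90 ]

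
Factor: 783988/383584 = 195997/95896=   2^( - 3)*11987^( - 1 )*195997^1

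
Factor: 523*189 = 3^3 * 7^1 * 523^1=98847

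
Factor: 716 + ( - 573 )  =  143 = 11^1*13^1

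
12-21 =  - 9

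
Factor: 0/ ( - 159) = 0=0^1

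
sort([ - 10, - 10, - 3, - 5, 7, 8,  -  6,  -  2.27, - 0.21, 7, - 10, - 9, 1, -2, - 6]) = [ - 10, - 10 ,- 10, - 9, -6, - 6,-5 , - 3, - 2.27, - 2, - 0.21, 1 , 7, 7,8] 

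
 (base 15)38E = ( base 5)11214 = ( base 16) 329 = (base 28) 10P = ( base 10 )809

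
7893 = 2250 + 5643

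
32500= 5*6500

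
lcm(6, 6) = 6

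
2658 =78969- 76311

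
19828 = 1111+18717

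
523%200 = 123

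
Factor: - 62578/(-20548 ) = 2^( - 1) * 11^ ( - 1) *67^1=67/22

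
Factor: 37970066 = 2^1*37^1*513109^1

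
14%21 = 14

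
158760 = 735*216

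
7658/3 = 2552 + 2/3= 2552.67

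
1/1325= 1/1325 = 0.00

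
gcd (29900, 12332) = 4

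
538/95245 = 538/95245 = 0.01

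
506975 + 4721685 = 5228660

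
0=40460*0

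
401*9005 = 3611005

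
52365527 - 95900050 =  - 43534523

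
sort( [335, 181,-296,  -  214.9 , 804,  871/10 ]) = [-296,-214.9, 871/10, 181, 335, 804 ] 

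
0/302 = 0 = 0.00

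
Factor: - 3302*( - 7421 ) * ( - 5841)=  - 143128693422 = - 2^1*3^2 * 11^1  *  13^1 * 41^1*59^1*127^1 * 181^1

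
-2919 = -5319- -2400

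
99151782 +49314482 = 148466264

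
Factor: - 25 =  - 5^2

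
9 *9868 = 88812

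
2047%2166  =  2047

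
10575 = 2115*5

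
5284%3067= 2217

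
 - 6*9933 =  - 59598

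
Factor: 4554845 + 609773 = 2^1*19^1*135911^1= 5164618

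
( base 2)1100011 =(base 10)99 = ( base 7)201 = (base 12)83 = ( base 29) 3c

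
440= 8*55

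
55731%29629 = 26102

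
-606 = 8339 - 8945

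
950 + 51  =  1001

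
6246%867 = 177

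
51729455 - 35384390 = 16345065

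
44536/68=11134/17 = 654.94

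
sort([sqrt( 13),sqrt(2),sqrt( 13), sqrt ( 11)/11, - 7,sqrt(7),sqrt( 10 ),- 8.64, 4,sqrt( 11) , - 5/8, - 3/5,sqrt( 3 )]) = [-8.64, -7,  -  5/8,  -  3/5,sqrt( 11)/11,sqrt( 2 ),sqrt( 3),sqrt( 7), sqrt( 10),sqrt( 11 ),sqrt ( 13 ), sqrt( 13 ), 4 ] 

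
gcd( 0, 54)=54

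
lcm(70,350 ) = 350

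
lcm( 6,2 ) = 6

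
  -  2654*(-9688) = 25711952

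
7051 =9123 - 2072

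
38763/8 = 38763/8 = 4845.38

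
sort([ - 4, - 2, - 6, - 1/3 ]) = [ - 6, - 4, - 2 , - 1/3]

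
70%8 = 6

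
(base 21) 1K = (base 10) 41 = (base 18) 25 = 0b101001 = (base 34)17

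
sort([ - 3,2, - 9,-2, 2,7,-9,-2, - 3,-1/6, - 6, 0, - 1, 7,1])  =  [ - 9, - 9, - 6, - 3,- 3,-2, - 2, - 1, - 1/6,0,  1,2 , 2, 7,7 ]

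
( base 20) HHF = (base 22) EH5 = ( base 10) 7155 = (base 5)212110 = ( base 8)15763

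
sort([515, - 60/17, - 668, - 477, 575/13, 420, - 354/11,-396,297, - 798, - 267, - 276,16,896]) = [ - 798, - 668, - 477,  -  396,-276,-267,-354/11, - 60/17, 16, 575/13, 297, 420,515 , 896]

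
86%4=2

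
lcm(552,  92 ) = 552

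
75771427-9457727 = 66313700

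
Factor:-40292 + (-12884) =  - 2^3*17^2*23^1=-53176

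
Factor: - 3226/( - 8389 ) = 2^1*1613^1*8389^(  -  1) 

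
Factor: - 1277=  - 1277^1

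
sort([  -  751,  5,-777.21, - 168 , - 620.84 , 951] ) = [  -  777.21, -751, - 620.84 , - 168, 5,951 ]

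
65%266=65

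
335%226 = 109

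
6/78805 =6/78805=   0.00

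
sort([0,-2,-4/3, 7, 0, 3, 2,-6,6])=[-6, - 2, - 4/3 , 0, 0,2, 3, 6, 7]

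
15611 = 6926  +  8685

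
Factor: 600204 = 2^2*3^1*11^1*4547^1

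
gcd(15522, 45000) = 6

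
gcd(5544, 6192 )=72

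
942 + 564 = 1506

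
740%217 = 89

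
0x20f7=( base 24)eff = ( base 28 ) alb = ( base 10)8439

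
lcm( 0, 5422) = 0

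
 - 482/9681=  - 482/9681 = - 0.05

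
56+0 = 56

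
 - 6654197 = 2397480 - 9051677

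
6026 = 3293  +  2733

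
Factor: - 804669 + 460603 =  - 344066  =  -2^1 * 71^1*2423^1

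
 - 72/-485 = 72/485 = 0.15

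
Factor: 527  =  17^1*31^1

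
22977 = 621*37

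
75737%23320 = 5777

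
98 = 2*49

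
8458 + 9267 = 17725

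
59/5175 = 59/5175 = 0.01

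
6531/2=3265 +1/2 = 3265.50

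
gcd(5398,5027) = 1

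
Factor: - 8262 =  - 2^1*3^5*17^1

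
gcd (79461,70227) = 243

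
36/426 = 6/71 = 0.08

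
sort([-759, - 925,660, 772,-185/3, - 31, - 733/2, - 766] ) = [-925, - 766,-759,-733/2, - 185/3,-31, 660, 772 ] 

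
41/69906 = 41/69906 = 0.00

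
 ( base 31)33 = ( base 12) 80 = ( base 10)96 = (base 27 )3f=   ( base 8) 140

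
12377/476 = 26 + 1/476 = 26.00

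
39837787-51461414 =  - 11623627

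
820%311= 198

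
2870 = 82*35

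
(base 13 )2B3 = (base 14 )268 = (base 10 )484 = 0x1e4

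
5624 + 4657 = 10281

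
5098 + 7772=12870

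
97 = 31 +66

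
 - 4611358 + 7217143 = 2605785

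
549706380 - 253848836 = 295857544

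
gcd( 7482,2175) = 87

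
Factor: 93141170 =2^1*5^1*89^1*229^1*457^1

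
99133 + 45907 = 145040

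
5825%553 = 295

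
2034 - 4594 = - 2560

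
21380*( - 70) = -1496600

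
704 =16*44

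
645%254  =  137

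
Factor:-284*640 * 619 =-2^9*5^1*71^1 * 619^1 = - 112509440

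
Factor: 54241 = 11^1*4931^1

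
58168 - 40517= 17651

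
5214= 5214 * 1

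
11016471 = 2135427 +8881044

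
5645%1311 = 401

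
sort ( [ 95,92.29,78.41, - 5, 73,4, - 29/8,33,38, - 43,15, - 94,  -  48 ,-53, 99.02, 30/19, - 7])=[ - 94,-53,-48, - 43, - 7, - 5,-29/8,30/19 , 4,  15,33,38,73, 78.41 , 92.29, 95 , 99.02 ] 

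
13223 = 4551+8672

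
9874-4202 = 5672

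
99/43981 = 99/43981 = 0.00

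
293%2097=293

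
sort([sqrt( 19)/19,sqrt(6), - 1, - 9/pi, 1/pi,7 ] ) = [ - 9/pi, - 1 , sqrt ( 19)/19,1/pi, sqrt(  6 ), 7]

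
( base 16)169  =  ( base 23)fg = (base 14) 1bb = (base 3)111101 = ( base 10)361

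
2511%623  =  19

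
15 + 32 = 47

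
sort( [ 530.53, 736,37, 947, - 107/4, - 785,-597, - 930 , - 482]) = [ - 930, - 785, - 597 ,-482, - 107/4, 37,530.53,736, 947] 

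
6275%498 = 299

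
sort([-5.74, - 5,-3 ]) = [-5.74, - 5, - 3 ]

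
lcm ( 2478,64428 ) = 64428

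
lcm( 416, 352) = 4576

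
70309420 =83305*844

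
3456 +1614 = 5070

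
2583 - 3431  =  -848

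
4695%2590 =2105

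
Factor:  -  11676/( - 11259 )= 28/27 = 2^2*3^(- 3)*7^1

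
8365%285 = 100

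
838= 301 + 537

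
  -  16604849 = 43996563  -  60601412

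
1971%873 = 225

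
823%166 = 159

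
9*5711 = 51399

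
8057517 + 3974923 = 12032440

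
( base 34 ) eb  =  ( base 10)487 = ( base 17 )1BB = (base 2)111100111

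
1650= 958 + 692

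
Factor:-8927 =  - 79^1 *113^1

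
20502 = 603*34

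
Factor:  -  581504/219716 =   -  2^5*7^ ( - 1 )*11^1*19^( - 1 ) = -352/133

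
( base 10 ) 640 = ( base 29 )M2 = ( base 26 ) og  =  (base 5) 10030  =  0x280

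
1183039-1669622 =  - 486583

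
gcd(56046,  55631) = 1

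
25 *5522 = 138050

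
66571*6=399426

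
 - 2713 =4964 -7677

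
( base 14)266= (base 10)482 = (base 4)13202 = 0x1E2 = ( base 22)LK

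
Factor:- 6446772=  - 2^2*3^2*131^1*1367^1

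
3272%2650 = 622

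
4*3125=12500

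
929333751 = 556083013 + 373250738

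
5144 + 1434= 6578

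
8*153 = 1224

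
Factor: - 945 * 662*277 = - 173288430 = -  2^1*3^3*5^1*7^1*277^1 * 331^1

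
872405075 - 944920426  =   - 72515351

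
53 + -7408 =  - 7355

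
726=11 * 66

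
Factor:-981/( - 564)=2^( - 2 ) *3^1*47^(-1 ) *109^1 = 327/188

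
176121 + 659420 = 835541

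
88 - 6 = 82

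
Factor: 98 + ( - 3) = 95 = 5^1*19^1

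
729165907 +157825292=886991199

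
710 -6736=-6026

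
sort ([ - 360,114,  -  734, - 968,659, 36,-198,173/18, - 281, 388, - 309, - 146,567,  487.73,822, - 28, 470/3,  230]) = [ - 968, - 734, - 360, - 309, - 281, - 198, - 146, - 28,173/18,36,114,470/3,230  ,  388,487.73, 567, 659,822] 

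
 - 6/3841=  - 1 + 3835/3841 = - 0.00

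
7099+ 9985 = 17084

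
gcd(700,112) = 28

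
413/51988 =413/51988 = 0.01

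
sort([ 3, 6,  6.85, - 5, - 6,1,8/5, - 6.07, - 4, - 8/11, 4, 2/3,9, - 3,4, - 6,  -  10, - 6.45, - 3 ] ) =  [ -10, - 6.45, - 6.07, - 6, - 6, - 5,  -  4 , - 3, - 3,-8/11,2/3,  1,8/5, 3, 4,  4,6,  6.85,  9]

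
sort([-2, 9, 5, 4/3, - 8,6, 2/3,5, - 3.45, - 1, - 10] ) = [-10,-8, - 3.45, - 2, - 1, 2/3, 4/3,5, 5, 6,9 ] 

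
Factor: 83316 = 2^2 * 3^1*53^1*131^1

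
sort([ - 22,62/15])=[ - 22, 62/15]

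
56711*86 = 4877146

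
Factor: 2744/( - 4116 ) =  - 2^1*3^( - 1 ) = - 2/3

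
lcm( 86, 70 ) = 3010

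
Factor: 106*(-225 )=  - 2^1*3^2*5^2*53^1=-23850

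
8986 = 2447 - -6539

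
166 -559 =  - 393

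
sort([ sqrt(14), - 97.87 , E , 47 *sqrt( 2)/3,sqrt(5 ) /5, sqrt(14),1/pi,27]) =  [ - 97.87, 1/pi,sqrt(5)/5, E,sqrt (14 ),sqrt(14),47*sqrt( 2)/3, 27 ] 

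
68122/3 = 68122/3 = 22707.33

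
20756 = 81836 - 61080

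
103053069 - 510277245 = - 407224176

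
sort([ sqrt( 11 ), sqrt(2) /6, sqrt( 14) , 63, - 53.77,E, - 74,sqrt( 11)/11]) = [-74 ,- 53.77, sqrt(2)/6, sqrt( 11 )/11,E, sqrt ( 11 ), sqrt(14),63 ]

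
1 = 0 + 1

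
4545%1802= 941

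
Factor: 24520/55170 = 4/9 = 2^2*3^(  -  2)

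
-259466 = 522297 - 781763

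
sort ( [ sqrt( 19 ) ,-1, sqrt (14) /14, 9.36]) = [  -  1,sqrt ( 14)/14,sqrt( 19), 9.36 ]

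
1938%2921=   1938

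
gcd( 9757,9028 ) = 1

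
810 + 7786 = 8596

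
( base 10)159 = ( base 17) 96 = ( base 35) 4J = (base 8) 237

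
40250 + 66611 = 106861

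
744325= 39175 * 19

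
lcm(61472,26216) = 1782688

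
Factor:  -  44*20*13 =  - 11440= - 2^4*5^1 * 11^1*13^1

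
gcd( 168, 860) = 4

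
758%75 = 8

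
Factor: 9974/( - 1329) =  - 2^1*3^( - 1)*443^( - 1 ) * 4987^1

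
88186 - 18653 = 69533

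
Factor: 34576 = 2^4*2161^1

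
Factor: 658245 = 3^1*5^1*7^1*6269^1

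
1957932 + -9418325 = - 7460393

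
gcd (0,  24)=24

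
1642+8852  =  10494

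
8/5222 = 4/2611= 0.00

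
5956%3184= 2772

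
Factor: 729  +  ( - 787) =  - 58 = - 2^1 *29^1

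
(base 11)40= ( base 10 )44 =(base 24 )1k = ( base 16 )2C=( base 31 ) 1D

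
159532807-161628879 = -2096072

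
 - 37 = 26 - 63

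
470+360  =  830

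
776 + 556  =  1332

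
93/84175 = 93/84175 = 0.00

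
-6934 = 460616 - 467550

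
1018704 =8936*114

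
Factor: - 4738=-2^1*23^1*103^1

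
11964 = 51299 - 39335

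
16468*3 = 49404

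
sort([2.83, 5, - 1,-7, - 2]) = [-7, - 2,- 1 , 2.83,5] 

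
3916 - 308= 3608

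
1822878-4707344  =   - 2884466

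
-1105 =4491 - 5596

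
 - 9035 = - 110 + -8925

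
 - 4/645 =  -4/645 = - 0.01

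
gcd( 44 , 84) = 4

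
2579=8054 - 5475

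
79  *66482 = 5252078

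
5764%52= 44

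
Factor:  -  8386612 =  - 2^2*13^1 * 161281^1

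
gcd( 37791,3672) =153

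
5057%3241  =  1816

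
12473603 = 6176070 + 6297533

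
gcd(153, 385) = 1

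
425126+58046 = 483172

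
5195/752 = 6+683/752 = 6.91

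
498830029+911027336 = 1409857365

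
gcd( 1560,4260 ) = 60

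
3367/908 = 3 + 643/908 =3.71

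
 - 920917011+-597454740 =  - 1518371751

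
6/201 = 2/67 = 0.03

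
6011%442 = 265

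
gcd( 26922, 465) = 3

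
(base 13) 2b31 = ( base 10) 6293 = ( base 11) 4801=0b1100010010101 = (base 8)14225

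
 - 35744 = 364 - 36108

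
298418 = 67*4454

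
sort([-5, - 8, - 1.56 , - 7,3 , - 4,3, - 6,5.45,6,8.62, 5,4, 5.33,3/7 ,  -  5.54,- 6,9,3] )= [-8,  -  7, - 6, - 6,  -  5.54, - 5, - 4,-1.56,3/7, 3, 3  ,  3,4, 5,5.33,5.45, 6,8.62, 9] 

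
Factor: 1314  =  2^1 * 3^2*73^1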